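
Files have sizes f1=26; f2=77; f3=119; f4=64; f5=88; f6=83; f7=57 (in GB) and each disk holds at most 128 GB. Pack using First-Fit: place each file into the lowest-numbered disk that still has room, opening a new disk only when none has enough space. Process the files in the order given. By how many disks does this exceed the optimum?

0

First-Fit: [26,77] [119] [64,57] [88] [83] → 5 disks.
Total size 514 GB; any packing needs at least ⌈514/128⌉ = 5 disks.
So 5 is already optimal.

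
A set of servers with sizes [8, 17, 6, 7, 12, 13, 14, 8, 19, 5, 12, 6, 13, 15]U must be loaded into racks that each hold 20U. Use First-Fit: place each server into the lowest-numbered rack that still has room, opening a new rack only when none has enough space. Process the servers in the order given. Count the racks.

rack 1: place 8U, 12U left
rack 2: place 17U, 3U left
rack 1: place 6U, 6U left
rack 3: place 7U, 13U left
rack 3: place 12U, 1U left
rack 4: place 13U, 7U left
rack 5: place 14U, 6U left
rack 6: place 8U, 12U left
rack 7: place 19U, 1U left
rack 1: place 5U, 1U left
rack 6: place 12U, 0U left
rack 4: place 6U, 1U left
rack 8: place 13U, 7U left
rack 9: place 15U, 5U left

9 racks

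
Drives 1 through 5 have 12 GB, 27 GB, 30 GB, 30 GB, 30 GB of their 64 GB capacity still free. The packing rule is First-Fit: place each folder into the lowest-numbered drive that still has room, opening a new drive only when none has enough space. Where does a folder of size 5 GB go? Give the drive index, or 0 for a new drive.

Drives with room: drive 1 (12 GB), drive 2 (27 GB), drive 3 (30 GB), drive 4 (30 GB), drive 5 (30 GB).
The first with room is drive 1.

1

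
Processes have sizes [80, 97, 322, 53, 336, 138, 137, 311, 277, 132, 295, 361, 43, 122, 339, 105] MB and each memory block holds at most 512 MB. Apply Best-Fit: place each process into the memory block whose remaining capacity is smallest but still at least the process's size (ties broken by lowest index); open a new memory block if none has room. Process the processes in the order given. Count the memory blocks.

memory block 1: place 80 MB, 432 MB left
memory block 1: place 97 MB, 335 MB left
memory block 1: place 322 MB, 13 MB left
memory block 2: place 53 MB, 459 MB left
memory block 2: place 336 MB, 123 MB left
memory block 3: place 138 MB, 374 MB left
memory block 3: place 137 MB, 237 MB left
memory block 4: place 311 MB, 201 MB left
memory block 5: place 277 MB, 235 MB left
memory block 4: place 132 MB, 69 MB left
memory block 6: place 295 MB, 217 MB left
memory block 7: place 361 MB, 151 MB left
memory block 4: place 43 MB, 26 MB left
memory block 2: place 122 MB, 1 MB left
memory block 8: place 339 MB, 173 MB left
memory block 7: place 105 MB, 46 MB left

8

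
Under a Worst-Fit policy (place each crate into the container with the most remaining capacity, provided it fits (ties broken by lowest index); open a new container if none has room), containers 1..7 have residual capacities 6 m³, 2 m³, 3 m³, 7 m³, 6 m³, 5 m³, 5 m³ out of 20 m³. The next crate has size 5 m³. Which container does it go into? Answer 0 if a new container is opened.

4

Containers with room: container 1 (6 m³), container 4 (7 m³), container 5 (6 m³), container 6 (5 m³), container 7 (5 m³).
Most room is container 4 with 7 m³ free.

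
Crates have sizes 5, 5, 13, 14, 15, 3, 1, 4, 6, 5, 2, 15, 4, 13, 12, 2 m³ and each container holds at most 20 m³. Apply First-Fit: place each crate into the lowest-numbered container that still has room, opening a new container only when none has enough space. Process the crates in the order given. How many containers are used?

7 containers

5 m³ → container 1 (remaining 15 m³)
5 m³ → container 1 (remaining 10 m³)
13 m³ → container 2 (remaining 7 m³)
14 m³ → container 3 (remaining 6 m³)
15 m³ → container 4 (remaining 5 m³)
3 m³ → container 1 (remaining 7 m³)
1 m³ → container 1 (remaining 6 m³)
4 m³ → container 1 (remaining 2 m³)
6 m³ → container 2 (remaining 1 m³)
5 m³ → container 3 (remaining 1 m³)
2 m³ → container 1 (remaining 0 m³)
15 m³ → container 5 (remaining 5 m³)
4 m³ → container 4 (remaining 1 m³)
13 m³ → container 6 (remaining 7 m³)
12 m³ → container 7 (remaining 8 m³)
2 m³ → container 5 (remaining 3 m³)
Final containers: [5,5,3,1,4,2] [13,6] [14,5] [15,4] [15,2] [13] [12].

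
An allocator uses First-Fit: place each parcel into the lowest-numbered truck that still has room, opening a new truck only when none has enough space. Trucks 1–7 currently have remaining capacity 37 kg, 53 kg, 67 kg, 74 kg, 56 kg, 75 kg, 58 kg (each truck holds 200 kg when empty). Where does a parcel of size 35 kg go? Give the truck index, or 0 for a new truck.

Trucks with room: truck 1 (37 kg), truck 2 (53 kg), truck 3 (67 kg), truck 4 (74 kg), truck 5 (56 kg), truck 6 (75 kg), truck 7 (58 kg).
The first with room is truck 1.

1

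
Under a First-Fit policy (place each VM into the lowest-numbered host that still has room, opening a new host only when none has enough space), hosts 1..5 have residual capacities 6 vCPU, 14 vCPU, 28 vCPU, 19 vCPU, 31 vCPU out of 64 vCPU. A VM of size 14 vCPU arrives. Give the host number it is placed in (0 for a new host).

2

Hosts with room: host 2 (14 vCPU), host 3 (28 vCPU), host 4 (19 vCPU), host 5 (31 vCPU).
The first with room is host 2.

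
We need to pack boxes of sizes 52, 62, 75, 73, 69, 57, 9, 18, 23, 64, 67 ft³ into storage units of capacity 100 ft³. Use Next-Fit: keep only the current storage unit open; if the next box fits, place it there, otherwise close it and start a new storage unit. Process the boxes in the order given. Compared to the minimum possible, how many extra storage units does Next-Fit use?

0

Next-Fit: [52] [62] [75] [73] [69] [57,9,18] [23,64] [67] → 8 storage units.
8 boxes exceed 50 ft³ (half the capacity), and no two of those can share a storage unit, so at least 8 storage units are needed.
So 8 is already optimal.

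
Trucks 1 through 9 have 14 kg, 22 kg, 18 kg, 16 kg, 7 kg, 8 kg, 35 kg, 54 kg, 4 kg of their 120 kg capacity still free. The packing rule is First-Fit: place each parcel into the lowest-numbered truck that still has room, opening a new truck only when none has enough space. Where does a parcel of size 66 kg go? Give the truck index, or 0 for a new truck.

0

No truck has ≥ 66 kg free, so a new truck is opened.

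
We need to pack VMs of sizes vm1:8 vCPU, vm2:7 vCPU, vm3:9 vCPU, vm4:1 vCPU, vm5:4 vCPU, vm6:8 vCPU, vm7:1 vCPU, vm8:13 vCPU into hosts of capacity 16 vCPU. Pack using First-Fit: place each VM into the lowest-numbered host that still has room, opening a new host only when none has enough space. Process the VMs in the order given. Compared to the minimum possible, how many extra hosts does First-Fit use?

0

First-Fit: [8,7,1] [9,4,1] [8] [13] → 4 hosts.
Total size 51 vCPU; any packing needs at least ⌈51/16⌉ = 4 hosts.
So 4 is already optimal.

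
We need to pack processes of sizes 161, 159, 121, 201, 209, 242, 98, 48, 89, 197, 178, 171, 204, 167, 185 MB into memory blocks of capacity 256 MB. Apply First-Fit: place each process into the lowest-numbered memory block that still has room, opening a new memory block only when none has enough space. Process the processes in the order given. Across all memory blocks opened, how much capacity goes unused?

642

memory block 1: place 161 MB, 95 MB left
memory block 2: place 159 MB, 97 MB left
memory block 3: place 121 MB, 135 MB left
memory block 4: place 201 MB, 55 MB left
memory block 5: place 209 MB, 47 MB left
memory block 6: place 242 MB, 14 MB left
memory block 3: place 98 MB, 37 MB left
memory block 1: place 48 MB, 47 MB left
memory block 2: place 89 MB, 8 MB left
memory block 7: place 197 MB, 59 MB left
memory block 8: place 178 MB, 78 MB left
memory block 9: place 171 MB, 85 MB left
memory block 10: place 204 MB, 52 MB left
memory block 11: place 167 MB, 89 MB left
memory block 12: place 185 MB, 71 MB left
12 memory blocks × 256 MB = 3072 MB; used 2430 MB; unused 642 MB.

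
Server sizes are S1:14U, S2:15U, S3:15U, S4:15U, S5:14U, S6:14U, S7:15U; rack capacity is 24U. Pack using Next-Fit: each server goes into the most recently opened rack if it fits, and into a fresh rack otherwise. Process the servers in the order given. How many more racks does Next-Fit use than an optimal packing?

Next-Fit: [14] [15] [15] [15] [14] [14] [15] → 7 racks.
7 servers exceed 12U (half the capacity), and no two of those can share a rack, so at least 7 racks are needed.
So 7 is already optimal.

0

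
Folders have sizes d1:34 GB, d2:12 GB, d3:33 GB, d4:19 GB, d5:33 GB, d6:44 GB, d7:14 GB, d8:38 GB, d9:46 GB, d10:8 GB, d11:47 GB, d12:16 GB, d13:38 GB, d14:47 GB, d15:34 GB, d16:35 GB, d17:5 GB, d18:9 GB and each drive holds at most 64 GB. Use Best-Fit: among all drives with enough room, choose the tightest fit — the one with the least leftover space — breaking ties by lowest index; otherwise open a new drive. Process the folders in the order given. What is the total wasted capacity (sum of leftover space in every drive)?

d1 (34 GB) → drive 1 (remaining 30 GB)
d2 (12 GB) → drive 1 (remaining 18 GB)
d3 (33 GB) → drive 2 (remaining 31 GB)
d4 (19 GB) → drive 2 (remaining 12 GB)
d5 (33 GB) → drive 3 (remaining 31 GB)
d6 (44 GB) → drive 4 (remaining 20 GB)
d7 (14 GB) → drive 1 (remaining 4 GB)
d8 (38 GB) → drive 5 (remaining 26 GB)
d9 (46 GB) → drive 6 (remaining 18 GB)
d10 (8 GB) → drive 2 (remaining 4 GB)
d11 (47 GB) → drive 7 (remaining 17 GB)
d12 (16 GB) → drive 7 (remaining 1 GB)
d13 (38 GB) → drive 8 (remaining 26 GB)
d14 (47 GB) → drive 9 (remaining 17 GB)
d15 (34 GB) → drive 10 (remaining 30 GB)
d16 (35 GB) → drive 11 (remaining 29 GB)
d17 (5 GB) → drive 9 (remaining 12 GB)
d18 (9 GB) → drive 9 (remaining 3 GB)
11 drives × 64 GB = 704 GB; used 512 GB; unused 192 GB.

192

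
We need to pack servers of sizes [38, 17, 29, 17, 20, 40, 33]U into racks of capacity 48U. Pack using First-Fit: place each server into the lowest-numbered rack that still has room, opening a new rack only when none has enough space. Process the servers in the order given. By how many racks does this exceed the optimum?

First-Fit: [38] [17,29] [17,20] [40] [33] → 5 racks.
Total size 194U; any packing needs at least ⌈194/48⌉ = 5 racks.
So 5 is already optimal.

0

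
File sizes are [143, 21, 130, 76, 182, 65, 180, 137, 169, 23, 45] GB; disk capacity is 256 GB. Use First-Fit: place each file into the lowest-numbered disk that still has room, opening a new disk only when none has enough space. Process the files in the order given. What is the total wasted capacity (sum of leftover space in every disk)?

143 GB → disk 1 (remaining 113 GB)
21 GB → disk 1 (remaining 92 GB)
130 GB → disk 2 (remaining 126 GB)
76 GB → disk 1 (remaining 16 GB)
182 GB → disk 3 (remaining 74 GB)
65 GB → disk 2 (remaining 61 GB)
180 GB → disk 4 (remaining 76 GB)
137 GB → disk 5 (remaining 119 GB)
169 GB → disk 6 (remaining 87 GB)
23 GB → disk 2 (remaining 38 GB)
45 GB → disk 3 (remaining 29 GB)
6 disks × 256 GB = 1536 GB; used 1171 GB; unused 365 GB.

365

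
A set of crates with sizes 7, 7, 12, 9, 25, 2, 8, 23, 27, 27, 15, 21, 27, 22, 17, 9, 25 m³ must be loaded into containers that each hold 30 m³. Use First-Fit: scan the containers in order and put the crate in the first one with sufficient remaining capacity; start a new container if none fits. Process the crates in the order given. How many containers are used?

container 1: place 7 m³, 23 m³ left
container 1: place 7 m³, 16 m³ left
container 1: place 12 m³, 4 m³ left
container 2: place 9 m³, 21 m³ left
container 3: place 25 m³, 5 m³ left
container 1: place 2 m³, 2 m³ left
container 2: place 8 m³, 13 m³ left
container 4: place 23 m³, 7 m³ left
container 5: place 27 m³, 3 m³ left
container 6: place 27 m³, 3 m³ left
container 7: place 15 m³, 15 m³ left
container 8: place 21 m³, 9 m³ left
container 9: place 27 m³, 3 m³ left
container 10: place 22 m³, 8 m³ left
container 11: place 17 m³, 13 m³ left
container 2: place 9 m³, 4 m³ left
container 12: place 25 m³, 5 m³ left

12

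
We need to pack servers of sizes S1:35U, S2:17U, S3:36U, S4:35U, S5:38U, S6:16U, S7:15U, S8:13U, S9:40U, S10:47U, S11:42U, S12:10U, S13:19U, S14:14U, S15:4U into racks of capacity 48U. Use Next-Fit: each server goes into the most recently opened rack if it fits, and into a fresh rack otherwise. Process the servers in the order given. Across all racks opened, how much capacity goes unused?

rack 1: place S1 (35U), 13U left
rack 2: place S2 (17U), 31U left
rack 3: place S3 (36U), 12U left
rack 4: place S4 (35U), 13U left
rack 5: place S5 (38U), 10U left
rack 6: place S6 (16U), 32U left
rack 6: place S7 (15U), 17U left
rack 6: place S8 (13U), 4U left
rack 7: place S9 (40U), 8U left
rack 8: place S10 (47U), 1U left
rack 9: place S11 (42U), 6U left
rack 10: place S12 (10U), 38U left
rack 10: place S13 (19U), 19U left
rack 10: place S14 (14U), 5U left
rack 10: place S15 (4U), 1U left
10 racks × 48U = 480U; used 381U; unused 99U.

99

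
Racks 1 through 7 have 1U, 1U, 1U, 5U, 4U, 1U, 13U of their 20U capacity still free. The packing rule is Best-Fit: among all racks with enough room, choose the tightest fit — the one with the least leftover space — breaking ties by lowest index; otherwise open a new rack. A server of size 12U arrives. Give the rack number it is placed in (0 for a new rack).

Racks with room: rack 7 (13U).
Tightest fit is rack 7 with 13U free.

7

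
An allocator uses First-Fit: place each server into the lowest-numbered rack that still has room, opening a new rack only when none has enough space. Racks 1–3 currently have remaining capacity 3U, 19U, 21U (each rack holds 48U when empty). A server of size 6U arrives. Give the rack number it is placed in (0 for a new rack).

Racks with room: rack 2 (19U), rack 3 (21U).
The first with room is rack 2.

2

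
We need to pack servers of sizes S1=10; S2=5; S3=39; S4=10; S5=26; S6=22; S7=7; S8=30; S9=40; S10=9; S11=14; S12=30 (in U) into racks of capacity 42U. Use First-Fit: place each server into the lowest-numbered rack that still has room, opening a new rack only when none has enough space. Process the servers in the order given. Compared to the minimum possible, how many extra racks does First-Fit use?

First-Fit: [10,5,10,7,9] [39] [26,14] [22] [30] [40] [30] → 7 racks.
Total size 242U; any packing needs at least ⌈242/42⌉ = 6 racks.
An optimal packing achieves that bound: [40] [39] [30,10] [30,7,5] [26,14] [22,10,9] → 6 racks.
Excess: 7 − 6 = 1.

1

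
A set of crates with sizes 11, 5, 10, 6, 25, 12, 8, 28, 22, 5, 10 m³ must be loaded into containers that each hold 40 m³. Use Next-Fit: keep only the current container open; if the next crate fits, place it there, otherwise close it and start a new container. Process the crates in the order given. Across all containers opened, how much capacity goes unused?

18

container 1: place 11 m³, 29 m³ left
container 1: place 5 m³, 24 m³ left
container 1: place 10 m³, 14 m³ left
container 1: place 6 m³, 8 m³ left
container 2: place 25 m³, 15 m³ left
container 2: place 12 m³, 3 m³ left
container 3: place 8 m³, 32 m³ left
container 3: place 28 m³, 4 m³ left
container 4: place 22 m³, 18 m³ left
container 4: place 5 m³, 13 m³ left
container 4: place 10 m³, 3 m³ left
4 containers × 40 m³ = 160 m³; used 142 m³; unused 18 m³.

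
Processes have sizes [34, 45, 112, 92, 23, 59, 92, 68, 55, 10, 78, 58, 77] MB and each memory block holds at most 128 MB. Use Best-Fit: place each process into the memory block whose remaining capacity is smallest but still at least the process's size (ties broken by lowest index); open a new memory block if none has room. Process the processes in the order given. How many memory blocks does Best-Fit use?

8

34 MB → memory block 1 (remaining 94 MB)
45 MB → memory block 1 (remaining 49 MB)
112 MB → memory block 2 (remaining 16 MB)
92 MB → memory block 3 (remaining 36 MB)
23 MB → memory block 3 (remaining 13 MB)
59 MB → memory block 4 (remaining 69 MB)
92 MB → memory block 5 (remaining 36 MB)
68 MB → memory block 4 (remaining 1 MB)
55 MB → memory block 6 (remaining 73 MB)
10 MB → memory block 3 (remaining 3 MB)
78 MB → memory block 7 (remaining 50 MB)
58 MB → memory block 6 (remaining 15 MB)
77 MB → memory block 8 (remaining 51 MB)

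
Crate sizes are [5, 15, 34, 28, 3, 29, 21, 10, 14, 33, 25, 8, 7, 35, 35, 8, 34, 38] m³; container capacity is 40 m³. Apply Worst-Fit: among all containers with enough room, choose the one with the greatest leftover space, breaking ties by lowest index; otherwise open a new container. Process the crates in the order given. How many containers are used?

container 1: place 5 m³, 35 m³ left
container 1: place 15 m³, 20 m³ left
container 2: place 34 m³, 6 m³ left
container 3: place 28 m³, 12 m³ left
container 1: place 3 m³, 17 m³ left
container 4: place 29 m³, 11 m³ left
container 5: place 21 m³, 19 m³ left
container 5: place 10 m³, 9 m³ left
container 1: place 14 m³, 3 m³ left
container 6: place 33 m³, 7 m³ left
container 7: place 25 m³, 15 m³ left
container 7: place 8 m³, 7 m³ left
container 3: place 7 m³, 5 m³ left
container 8: place 35 m³, 5 m³ left
container 9: place 35 m³, 5 m³ left
container 4: place 8 m³, 3 m³ left
container 10: place 34 m³, 6 m³ left
container 11: place 38 m³, 2 m³ left

11 containers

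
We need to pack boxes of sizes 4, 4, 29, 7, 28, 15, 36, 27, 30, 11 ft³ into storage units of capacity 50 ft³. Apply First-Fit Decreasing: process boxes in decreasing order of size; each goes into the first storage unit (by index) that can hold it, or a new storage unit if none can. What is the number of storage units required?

5

Sorted descending: 36, 30, 29, 28, 27, 15, 11, 7, 4, 4.
Put 36 ft³ in storage unit 1; 14 ft³ remain.
Put 30 ft³ in storage unit 2; 20 ft³ remain.
Put 29 ft³ in storage unit 3; 21 ft³ remain.
Put 28 ft³ in storage unit 4; 22 ft³ remain.
Put 27 ft³ in storage unit 5; 23 ft³ remain.
Put 15 ft³ in storage unit 2; 5 ft³ remain.
Put 11 ft³ in storage unit 1; 3 ft³ remain.
Put 7 ft³ in storage unit 3; 14 ft³ remain.
Put 4 ft³ in storage unit 2; 1 ft³ remain.
Put 4 ft³ in storage unit 3; 10 ft³ remain.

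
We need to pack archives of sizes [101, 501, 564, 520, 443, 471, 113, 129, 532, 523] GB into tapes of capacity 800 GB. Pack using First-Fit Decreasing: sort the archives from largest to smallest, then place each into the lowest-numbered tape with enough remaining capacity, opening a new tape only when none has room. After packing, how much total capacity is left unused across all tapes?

Sorted descending: 564, 532, 523, 520, 501, 471, 443, 129, 113, 101.
564 GB → tape 1 (remaining 236 GB)
532 GB → tape 2 (remaining 268 GB)
523 GB → tape 3 (remaining 277 GB)
520 GB → tape 4 (remaining 280 GB)
501 GB → tape 5 (remaining 299 GB)
471 GB → tape 6 (remaining 329 GB)
443 GB → tape 7 (remaining 357 GB)
129 GB → tape 1 (remaining 107 GB)
113 GB → tape 2 (remaining 155 GB)
101 GB → tape 1 (remaining 6 GB)
7 tapes × 800 GB = 5600 GB; used 3897 GB; unused 1703 GB.

1703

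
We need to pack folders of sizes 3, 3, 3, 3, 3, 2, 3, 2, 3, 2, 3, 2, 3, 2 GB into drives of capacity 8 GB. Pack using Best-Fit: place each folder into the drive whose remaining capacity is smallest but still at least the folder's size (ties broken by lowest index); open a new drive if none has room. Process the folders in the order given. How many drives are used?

drive 1: place 3 GB, 5 GB left
drive 1: place 3 GB, 2 GB left
drive 2: place 3 GB, 5 GB left
drive 2: place 3 GB, 2 GB left
drive 3: place 3 GB, 5 GB left
drive 1: place 2 GB, 0 GB left
drive 3: place 3 GB, 2 GB left
drive 2: place 2 GB, 0 GB left
drive 4: place 3 GB, 5 GB left
drive 3: place 2 GB, 0 GB left
drive 4: place 3 GB, 2 GB left
drive 4: place 2 GB, 0 GB left
drive 5: place 3 GB, 5 GB left
drive 5: place 2 GB, 3 GB left

5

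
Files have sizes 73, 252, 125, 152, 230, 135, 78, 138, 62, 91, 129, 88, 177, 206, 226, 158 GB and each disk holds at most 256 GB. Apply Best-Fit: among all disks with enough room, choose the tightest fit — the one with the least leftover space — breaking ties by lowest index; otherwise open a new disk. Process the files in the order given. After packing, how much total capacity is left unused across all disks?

73 GB → disk 1 (remaining 183 GB)
252 GB → disk 2 (remaining 4 GB)
125 GB → disk 1 (remaining 58 GB)
152 GB → disk 3 (remaining 104 GB)
230 GB → disk 4 (remaining 26 GB)
135 GB → disk 5 (remaining 121 GB)
78 GB → disk 3 (remaining 26 GB)
138 GB → disk 6 (remaining 118 GB)
62 GB → disk 6 (remaining 56 GB)
91 GB → disk 5 (remaining 30 GB)
129 GB → disk 7 (remaining 127 GB)
88 GB → disk 7 (remaining 39 GB)
177 GB → disk 8 (remaining 79 GB)
206 GB → disk 9 (remaining 50 GB)
226 GB → disk 10 (remaining 30 GB)
158 GB → disk 11 (remaining 98 GB)
11 disks × 256 GB = 2816 GB; used 2320 GB; unused 496 GB.

496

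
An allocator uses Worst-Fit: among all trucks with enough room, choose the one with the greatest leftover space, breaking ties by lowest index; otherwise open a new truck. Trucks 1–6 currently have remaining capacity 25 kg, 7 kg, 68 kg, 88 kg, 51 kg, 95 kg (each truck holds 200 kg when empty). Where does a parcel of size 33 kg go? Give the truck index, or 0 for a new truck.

Trucks with room: truck 3 (68 kg), truck 4 (88 kg), truck 5 (51 kg), truck 6 (95 kg).
Most room is truck 6 with 95 kg free.

6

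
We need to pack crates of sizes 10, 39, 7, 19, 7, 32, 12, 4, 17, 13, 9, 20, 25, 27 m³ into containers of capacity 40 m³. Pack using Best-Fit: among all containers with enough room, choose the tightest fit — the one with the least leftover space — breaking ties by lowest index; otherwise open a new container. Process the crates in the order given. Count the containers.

7

10 m³ → container 1 (remaining 30 m³)
39 m³ → container 2 (remaining 1 m³)
7 m³ → container 1 (remaining 23 m³)
19 m³ → container 1 (remaining 4 m³)
7 m³ → container 3 (remaining 33 m³)
32 m³ → container 3 (remaining 1 m³)
12 m³ → container 4 (remaining 28 m³)
4 m³ → container 1 (remaining 0 m³)
17 m³ → container 4 (remaining 11 m³)
13 m³ → container 5 (remaining 27 m³)
9 m³ → container 4 (remaining 2 m³)
20 m³ → container 5 (remaining 7 m³)
25 m³ → container 6 (remaining 15 m³)
27 m³ → container 7 (remaining 13 m³)
Final containers: [10,7,19,4] [39] [7,32] [12,17,9] [13,20] [25] [27].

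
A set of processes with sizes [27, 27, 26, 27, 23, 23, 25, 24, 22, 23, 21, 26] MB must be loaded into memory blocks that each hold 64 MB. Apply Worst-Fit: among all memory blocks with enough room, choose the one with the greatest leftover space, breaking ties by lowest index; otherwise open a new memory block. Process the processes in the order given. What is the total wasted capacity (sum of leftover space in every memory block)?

Put 27 MB in memory block 1; 37 MB remain.
Put 27 MB in memory block 1; 10 MB remain.
Put 26 MB in memory block 2; 38 MB remain.
Put 27 MB in memory block 2; 11 MB remain.
Put 23 MB in memory block 3; 41 MB remain.
Put 23 MB in memory block 3; 18 MB remain.
Put 25 MB in memory block 4; 39 MB remain.
Put 24 MB in memory block 4; 15 MB remain.
Put 22 MB in memory block 5; 42 MB remain.
Put 23 MB in memory block 5; 19 MB remain.
Put 21 MB in memory block 6; 43 MB remain.
Put 26 MB in memory block 6; 17 MB remain.
6 memory blocks × 64 MB = 384 MB; used 294 MB; unused 90 MB.

90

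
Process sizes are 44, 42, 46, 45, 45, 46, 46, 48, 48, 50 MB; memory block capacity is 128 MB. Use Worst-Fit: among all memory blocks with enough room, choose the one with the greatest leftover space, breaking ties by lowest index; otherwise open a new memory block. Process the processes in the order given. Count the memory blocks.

5 memory blocks

44 MB → memory block 1 (remaining 84 MB)
42 MB → memory block 1 (remaining 42 MB)
46 MB → memory block 2 (remaining 82 MB)
45 MB → memory block 2 (remaining 37 MB)
45 MB → memory block 3 (remaining 83 MB)
46 MB → memory block 3 (remaining 37 MB)
46 MB → memory block 4 (remaining 82 MB)
48 MB → memory block 4 (remaining 34 MB)
48 MB → memory block 5 (remaining 80 MB)
50 MB → memory block 5 (remaining 30 MB)
Final memory blocks: [44,42] [46,45] [45,46] [46,48] [48,50].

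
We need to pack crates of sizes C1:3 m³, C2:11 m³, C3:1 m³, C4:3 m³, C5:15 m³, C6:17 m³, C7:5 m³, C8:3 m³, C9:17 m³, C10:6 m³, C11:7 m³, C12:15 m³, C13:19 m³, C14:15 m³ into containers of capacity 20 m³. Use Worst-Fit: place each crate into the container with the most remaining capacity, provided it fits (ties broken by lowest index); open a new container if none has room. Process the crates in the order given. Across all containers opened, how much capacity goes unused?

23

C1 (3 m³) → container 1 (remaining 17 m³)
C2 (11 m³) → container 1 (remaining 6 m³)
C3 (1 m³) → container 1 (remaining 5 m³)
C4 (3 m³) → container 1 (remaining 2 m³)
C5 (15 m³) → container 2 (remaining 5 m³)
C6 (17 m³) → container 3 (remaining 3 m³)
C7 (5 m³) → container 2 (remaining 0 m³)
C8 (3 m³) → container 3 (remaining 0 m³)
C9 (17 m³) → container 4 (remaining 3 m³)
C10 (6 m³) → container 5 (remaining 14 m³)
C11 (7 m³) → container 5 (remaining 7 m³)
C12 (15 m³) → container 6 (remaining 5 m³)
C13 (19 m³) → container 7 (remaining 1 m³)
C14 (15 m³) → container 8 (remaining 5 m³)
8 containers × 20 m³ = 160 m³; used 137 m³; unused 23 m³.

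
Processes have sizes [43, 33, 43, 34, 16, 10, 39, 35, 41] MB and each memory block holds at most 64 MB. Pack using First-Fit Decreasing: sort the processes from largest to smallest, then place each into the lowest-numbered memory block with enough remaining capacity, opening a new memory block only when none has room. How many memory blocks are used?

Sorted descending: 43, 43, 41, 39, 35, 34, 33, 16, 10.
43 MB → memory block 1 (remaining 21 MB)
43 MB → memory block 2 (remaining 21 MB)
41 MB → memory block 3 (remaining 23 MB)
39 MB → memory block 4 (remaining 25 MB)
35 MB → memory block 5 (remaining 29 MB)
34 MB → memory block 6 (remaining 30 MB)
33 MB → memory block 7 (remaining 31 MB)
16 MB → memory block 1 (remaining 5 MB)
10 MB → memory block 2 (remaining 11 MB)
Final memory blocks: [43,16] [43,10] [41] [39] [35] [34] [33].

7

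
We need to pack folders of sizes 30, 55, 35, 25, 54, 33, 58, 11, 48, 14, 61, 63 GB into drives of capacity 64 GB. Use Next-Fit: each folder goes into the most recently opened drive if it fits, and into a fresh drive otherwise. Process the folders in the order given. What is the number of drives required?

10

30 GB → drive 1 (remaining 34 GB)
55 GB → drive 2 (remaining 9 GB)
35 GB → drive 3 (remaining 29 GB)
25 GB → drive 3 (remaining 4 GB)
54 GB → drive 4 (remaining 10 GB)
33 GB → drive 5 (remaining 31 GB)
58 GB → drive 6 (remaining 6 GB)
11 GB → drive 7 (remaining 53 GB)
48 GB → drive 7 (remaining 5 GB)
14 GB → drive 8 (remaining 50 GB)
61 GB → drive 9 (remaining 3 GB)
63 GB → drive 10 (remaining 1 GB)
Final drives: [30] [55] [35,25] [54] [33] [58] [11,48] [14] [61] [63].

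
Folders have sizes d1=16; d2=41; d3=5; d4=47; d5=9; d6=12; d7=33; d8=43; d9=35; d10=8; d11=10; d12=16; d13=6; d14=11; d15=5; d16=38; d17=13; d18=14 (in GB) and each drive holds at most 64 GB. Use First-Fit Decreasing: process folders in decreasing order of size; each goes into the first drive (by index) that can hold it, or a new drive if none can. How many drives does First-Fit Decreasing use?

Sorted descending: 47, 43, 41, 38, 35, 33, 16, 16, 14, 13, 12, 11, 10, 9, 8, 6, 5, 5.
Put 47 GB in drive 1; 17 GB remain.
Put 43 GB in drive 2; 21 GB remain.
Put 41 GB in drive 3; 23 GB remain.
Put 38 GB in drive 4; 26 GB remain.
Put 35 GB in drive 5; 29 GB remain.
Put 33 GB in drive 6; 31 GB remain.
Put 16 GB in drive 1; 1 GB remain.
Put 16 GB in drive 2; 5 GB remain.
Put 14 GB in drive 3; 9 GB remain.
Put 13 GB in drive 4; 13 GB remain.
Put 12 GB in drive 4; 1 GB remain.
Put 11 GB in drive 5; 18 GB remain.
Put 10 GB in drive 5; 8 GB remain.
Put 9 GB in drive 3; 0 GB remain.
Put 8 GB in drive 5; 0 GB remain.
Put 6 GB in drive 6; 25 GB remain.
Put 5 GB in drive 2; 0 GB remain.
Put 5 GB in drive 6; 20 GB remain.

6 drives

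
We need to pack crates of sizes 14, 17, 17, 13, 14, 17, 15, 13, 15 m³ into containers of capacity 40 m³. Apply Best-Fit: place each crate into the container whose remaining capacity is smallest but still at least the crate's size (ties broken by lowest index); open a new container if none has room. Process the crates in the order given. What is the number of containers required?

5 containers

container 1: place 14 m³, 26 m³ left
container 1: place 17 m³, 9 m³ left
container 2: place 17 m³, 23 m³ left
container 2: place 13 m³, 10 m³ left
container 3: place 14 m³, 26 m³ left
container 3: place 17 m³, 9 m³ left
container 4: place 15 m³, 25 m³ left
container 4: place 13 m³, 12 m³ left
container 5: place 15 m³, 25 m³ left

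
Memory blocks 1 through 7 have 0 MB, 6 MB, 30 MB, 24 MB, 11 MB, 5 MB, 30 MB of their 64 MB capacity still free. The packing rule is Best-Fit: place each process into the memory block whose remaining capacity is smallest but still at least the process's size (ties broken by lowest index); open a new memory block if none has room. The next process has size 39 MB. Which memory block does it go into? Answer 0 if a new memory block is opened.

0

No memory block has ≥ 39 MB free, so a new memory block is opened.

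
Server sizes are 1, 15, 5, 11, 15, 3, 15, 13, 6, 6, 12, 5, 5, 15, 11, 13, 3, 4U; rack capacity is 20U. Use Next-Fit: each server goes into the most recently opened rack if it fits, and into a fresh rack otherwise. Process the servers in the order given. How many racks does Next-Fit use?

Put 1U in rack 1; 19U remain.
Put 15U in rack 1; 4U remain.
Put 5U in rack 2; 15U remain.
Put 11U in rack 2; 4U remain.
Put 15U in rack 3; 5U remain.
Put 3U in rack 3; 2U remain.
Put 15U in rack 4; 5U remain.
Put 13U in rack 5; 7U remain.
Put 6U in rack 5; 1U remain.
Put 6U in rack 6; 14U remain.
Put 12U in rack 6; 2U remain.
Put 5U in rack 7; 15U remain.
Put 5U in rack 7; 10U remain.
Put 15U in rack 8; 5U remain.
Put 11U in rack 9; 9U remain.
Put 13U in rack 10; 7U remain.
Put 3U in rack 10; 4U remain.
Put 4U in rack 10; 0U remain.
Final racks: [1,15] [5,11] [15,3] [15] [13,6] [6,12] [5,5] [15] [11] [13,3,4].

10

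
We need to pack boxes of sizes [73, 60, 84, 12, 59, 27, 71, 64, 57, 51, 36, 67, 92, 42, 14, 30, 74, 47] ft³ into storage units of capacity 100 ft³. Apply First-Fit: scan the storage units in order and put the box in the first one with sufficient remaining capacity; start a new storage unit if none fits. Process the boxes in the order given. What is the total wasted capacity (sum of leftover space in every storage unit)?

140

73 ft³ → storage unit 1 (remaining 27 ft³)
60 ft³ → storage unit 2 (remaining 40 ft³)
84 ft³ → storage unit 3 (remaining 16 ft³)
12 ft³ → storage unit 1 (remaining 15 ft³)
59 ft³ → storage unit 4 (remaining 41 ft³)
27 ft³ → storage unit 2 (remaining 13 ft³)
71 ft³ → storage unit 5 (remaining 29 ft³)
64 ft³ → storage unit 6 (remaining 36 ft³)
57 ft³ → storage unit 7 (remaining 43 ft³)
51 ft³ → storage unit 8 (remaining 49 ft³)
36 ft³ → storage unit 4 (remaining 5 ft³)
67 ft³ → storage unit 9 (remaining 33 ft³)
92 ft³ → storage unit 10 (remaining 8 ft³)
42 ft³ → storage unit 7 (remaining 1 ft³)
14 ft³ → storage unit 1 (remaining 1 ft³)
30 ft³ → storage unit 6 (remaining 6 ft³)
74 ft³ → storage unit 11 (remaining 26 ft³)
47 ft³ → storage unit 8 (remaining 2 ft³)
11 storage units × 100 ft³ = 1100 ft³; used 960 ft³; unused 140 ft³.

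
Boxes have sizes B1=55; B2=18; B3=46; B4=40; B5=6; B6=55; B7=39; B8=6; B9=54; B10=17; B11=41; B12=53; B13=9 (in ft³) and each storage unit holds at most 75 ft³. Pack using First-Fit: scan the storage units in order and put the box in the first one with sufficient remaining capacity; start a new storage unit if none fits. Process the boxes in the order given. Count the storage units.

8 storage units

storage unit 1: place B1 (55 ft³), 20 ft³ left
storage unit 1: place B2 (18 ft³), 2 ft³ left
storage unit 2: place B3 (46 ft³), 29 ft³ left
storage unit 3: place B4 (40 ft³), 35 ft³ left
storage unit 2: place B5 (6 ft³), 23 ft³ left
storage unit 4: place B6 (55 ft³), 20 ft³ left
storage unit 5: place B7 (39 ft³), 36 ft³ left
storage unit 2: place B8 (6 ft³), 17 ft³ left
storage unit 6: place B9 (54 ft³), 21 ft³ left
storage unit 2: place B10 (17 ft³), 0 ft³ left
storage unit 7: place B11 (41 ft³), 34 ft³ left
storage unit 8: place B12 (53 ft³), 22 ft³ left
storage unit 3: place B13 (9 ft³), 26 ft³ left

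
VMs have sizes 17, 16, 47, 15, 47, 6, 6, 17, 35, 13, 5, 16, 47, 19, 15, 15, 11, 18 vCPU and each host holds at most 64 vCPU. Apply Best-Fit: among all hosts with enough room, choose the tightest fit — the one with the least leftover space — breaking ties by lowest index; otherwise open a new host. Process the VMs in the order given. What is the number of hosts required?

Put 17 vCPU in host 1; 47 vCPU remain.
Put 16 vCPU in host 1; 31 vCPU remain.
Put 47 vCPU in host 2; 17 vCPU remain.
Put 15 vCPU in host 2; 2 vCPU remain.
Put 47 vCPU in host 3; 17 vCPU remain.
Put 6 vCPU in host 3; 11 vCPU remain.
Put 6 vCPU in host 3; 5 vCPU remain.
Put 17 vCPU in host 1; 14 vCPU remain.
Put 35 vCPU in host 4; 29 vCPU remain.
Put 13 vCPU in host 1; 1 vCPU remain.
Put 5 vCPU in host 3; 0 vCPU remain.
Put 16 vCPU in host 4; 13 vCPU remain.
Put 47 vCPU in host 5; 17 vCPU remain.
Put 19 vCPU in host 6; 45 vCPU remain.
Put 15 vCPU in host 5; 2 vCPU remain.
Put 15 vCPU in host 6; 30 vCPU remain.
Put 11 vCPU in host 4; 2 vCPU remain.
Put 18 vCPU in host 6; 12 vCPU remain.
Final hosts: [17,16,17,13] [47,15] [47,6,6,5] [35,16,11] [47,15] [19,15,18].

6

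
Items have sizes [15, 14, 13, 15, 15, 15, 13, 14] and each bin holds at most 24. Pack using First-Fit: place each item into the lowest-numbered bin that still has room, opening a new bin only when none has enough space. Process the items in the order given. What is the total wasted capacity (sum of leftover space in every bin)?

78

bin 1: place 15, 9 left
bin 2: place 14, 10 left
bin 3: place 13, 11 left
bin 4: place 15, 9 left
bin 5: place 15, 9 left
bin 6: place 15, 9 left
bin 7: place 13, 11 left
bin 8: place 14, 10 left
8 bins × 24 = 192; used 114; unused 78.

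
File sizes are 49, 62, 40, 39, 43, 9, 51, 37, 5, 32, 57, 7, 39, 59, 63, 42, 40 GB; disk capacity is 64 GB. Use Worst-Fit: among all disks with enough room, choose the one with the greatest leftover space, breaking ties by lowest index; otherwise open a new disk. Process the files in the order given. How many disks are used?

disk 1: place 49 GB, 15 GB left
disk 2: place 62 GB, 2 GB left
disk 3: place 40 GB, 24 GB left
disk 4: place 39 GB, 25 GB left
disk 5: place 43 GB, 21 GB left
disk 4: place 9 GB, 16 GB left
disk 6: place 51 GB, 13 GB left
disk 7: place 37 GB, 27 GB left
disk 7: place 5 GB, 22 GB left
disk 8: place 32 GB, 32 GB left
disk 9: place 57 GB, 7 GB left
disk 8: place 7 GB, 25 GB left
disk 10: place 39 GB, 25 GB left
disk 11: place 59 GB, 5 GB left
disk 12: place 63 GB, 1 GB left
disk 13: place 42 GB, 22 GB left
disk 14: place 40 GB, 24 GB left
Final disks: [49] [62] [40] [39,9] [43] [51] [37,5] [32,7] [57] [39] [59] [63] [42] [40].

14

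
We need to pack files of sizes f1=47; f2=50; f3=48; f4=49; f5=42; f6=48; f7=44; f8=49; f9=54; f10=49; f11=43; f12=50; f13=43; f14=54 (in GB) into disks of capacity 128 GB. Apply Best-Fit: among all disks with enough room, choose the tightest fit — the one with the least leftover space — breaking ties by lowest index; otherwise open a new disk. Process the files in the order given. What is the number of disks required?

7 disks

disk 1: place f1 (47 GB), 81 GB left
disk 1: place f2 (50 GB), 31 GB left
disk 2: place f3 (48 GB), 80 GB left
disk 2: place f4 (49 GB), 31 GB left
disk 3: place f5 (42 GB), 86 GB left
disk 3: place f6 (48 GB), 38 GB left
disk 4: place f7 (44 GB), 84 GB left
disk 4: place f8 (49 GB), 35 GB left
disk 5: place f9 (54 GB), 74 GB left
disk 5: place f10 (49 GB), 25 GB left
disk 6: place f11 (43 GB), 85 GB left
disk 6: place f12 (50 GB), 35 GB left
disk 7: place f13 (43 GB), 85 GB left
disk 7: place f14 (54 GB), 31 GB left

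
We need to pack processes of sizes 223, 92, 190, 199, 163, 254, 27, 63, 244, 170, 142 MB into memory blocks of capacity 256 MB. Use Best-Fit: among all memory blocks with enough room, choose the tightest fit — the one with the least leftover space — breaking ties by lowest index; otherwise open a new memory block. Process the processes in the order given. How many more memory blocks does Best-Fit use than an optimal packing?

0

Best-Fit: [223,27] [92,163] [190,63] [199] [254] [244] [170] [142] → 8 memory blocks.
8 processes exceed 128 MB (half the capacity), and no two of those can share a memory block, so at least 8 memory blocks are needed.
So 8 is already optimal.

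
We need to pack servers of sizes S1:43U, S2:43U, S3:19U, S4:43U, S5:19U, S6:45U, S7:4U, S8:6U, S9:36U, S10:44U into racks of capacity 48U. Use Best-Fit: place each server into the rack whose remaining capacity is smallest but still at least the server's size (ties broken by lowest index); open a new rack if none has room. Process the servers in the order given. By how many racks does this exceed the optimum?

Best-Fit: [43,4] [43] [19,19,6] [43] [45] [36] [44] → 7 racks.
Total size 302U; any packing needs at least ⌈302/48⌉ = 7 racks.
So 7 is already optimal.

0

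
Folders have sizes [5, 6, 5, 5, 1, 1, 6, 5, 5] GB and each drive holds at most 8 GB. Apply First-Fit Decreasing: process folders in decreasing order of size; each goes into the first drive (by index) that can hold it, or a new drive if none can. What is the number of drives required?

Sorted descending: 6, 6, 5, 5, 5, 5, 5, 1, 1.
drive 1: place 6 GB, 2 GB left
drive 2: place 6 GB, 2 GB left
drive 3: place 5 GB, 3 GB left
drive 4: place 5 GB, 3 GB left
drive 5: place 5 GB, 3 GB left
drive 6: place 5 GB, 3 GB left
drive 7: place 5 GB, 3 GB left
drive 1: place 1 GB, 1 GB left
drive 1: place 1 GB, 0 GB left
Final drives: [6,1,1] [6] [5] [5] [5] [5] [5].

7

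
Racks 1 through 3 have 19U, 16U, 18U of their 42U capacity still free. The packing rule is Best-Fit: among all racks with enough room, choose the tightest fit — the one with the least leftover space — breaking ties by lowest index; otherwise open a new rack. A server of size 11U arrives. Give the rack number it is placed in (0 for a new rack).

Racks with room: rack 1 (19U), rack 2 (16U), rack 3 (18U).
Tightest fit is rack 2 with 16U free.

2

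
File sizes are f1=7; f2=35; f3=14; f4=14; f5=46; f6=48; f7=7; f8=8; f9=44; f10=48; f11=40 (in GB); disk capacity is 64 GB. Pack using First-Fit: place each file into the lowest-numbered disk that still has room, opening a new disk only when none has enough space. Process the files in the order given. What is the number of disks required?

f1 (7 GB) → disk 1 (remaining 57 GB)
f2 (35 GB) → disk 1 (remaining 22 GB)
f3 (14 GB) → disk 1 (remaining 8 GB)
f4 (14 GB) → disk 2 (remaining 50 GB)
f5 (46 GB) → disk 2 (remaining 4 GB)
f6 (48 GB) → disk 3 (remaining 16 GB)
f7 (7 GB) → disk 1 (remaining 1 GB)
f8 (8 GB) → disk 3 (remaining 8 GB)
f9 (44 GB) → disk 4 (remaining 20 GB)
f10 (48 GB) → disk 5 (remaining 16 GB)
f11 (40 GB) → disk 6 (remaining 24 GB)
Final disks: [7,35,14,7] [14,46] [48,8] [44] [48] [40].

6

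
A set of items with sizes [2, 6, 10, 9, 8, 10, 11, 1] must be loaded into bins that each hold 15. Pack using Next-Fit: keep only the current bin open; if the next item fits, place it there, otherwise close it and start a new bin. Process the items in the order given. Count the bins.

6 bins

Put 2 in bin 1; 13 remain.
Put 6 in bin 1; 7 remain.
Put 10 in bin 2; 5 remain.
Put 9 in bin 3; 6 remain.
Put 8 in bin 4; 7 remain.
Put 10 in bin 5; 5 remain.
Put 11 in bin 6; 4 remain.
Put 1 in bin 6; 3 remain.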